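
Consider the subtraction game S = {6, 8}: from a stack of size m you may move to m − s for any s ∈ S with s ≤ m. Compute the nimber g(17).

0

Build the Grundy sequence with g(k) = mex{g(k−s) : s ∈ {6, 8}, s ≤ k}:
k:     0  1  2  3  4  5  6  7  8  9 10 11 12 13 14 15 16 17
g(k):  0  0  0  0  0  0  1  1  1  1  1  1  2  2  0  0  0  0
So g(17) = 0.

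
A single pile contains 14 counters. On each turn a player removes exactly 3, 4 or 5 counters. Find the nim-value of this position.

2

Compute g(0), g(1), … for moves {3, 4, 5}:
k:     0  1  2  3  4  5  6  7  8  9 10 11 12 13 14
g(k):  0  0  0  1  1  1  2  2  0  0  0  1  1  1  2
So g(14) = 2.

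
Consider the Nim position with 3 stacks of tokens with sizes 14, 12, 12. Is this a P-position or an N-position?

Nim-sum: 14 ⊕ 12 ⊕ 12 = 14.
The nim-sum is 14 ≠ 0, so this is an N-position: the player to move can win.

N-position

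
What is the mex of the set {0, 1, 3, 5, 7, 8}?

2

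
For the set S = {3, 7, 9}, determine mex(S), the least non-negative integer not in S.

0

0 is not in the set, so the mex is 0.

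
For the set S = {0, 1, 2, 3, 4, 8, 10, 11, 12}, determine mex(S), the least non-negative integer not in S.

5

The values 0, 1, 2, 3, 4 are all present; 5 is the first non-negative integer missing from the set.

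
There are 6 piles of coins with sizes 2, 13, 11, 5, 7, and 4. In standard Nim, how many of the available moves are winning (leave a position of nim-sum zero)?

Nim-sum: 2 ^ 13 ^ 11 ^ 5 ^ 7 ^ 4 = 2.
The overall nim-sum is X = 2. A pile of size p has a winning move iff p XOR X < p (reduce it to p XOR X).
  2: 2 XOR 2 = 0 < 2 — winning move (to 0).
  13: 13 XOR 2 = 15 ≥ 13 — no move.
  11: 11 XOR 2 = 9 < 11 — winning move (to 9).
  5: 5 XOR 2 = 7 ≥ 5 — no move.
  7: 7 XOR 2 = 5 < 7 — winning move (to 5).
  4: 4 XOR 2 = 6 ≥ 4 — no move.
That gives 3 winning moves.

3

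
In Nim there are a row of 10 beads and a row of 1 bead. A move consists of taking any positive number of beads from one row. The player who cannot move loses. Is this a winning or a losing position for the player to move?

Compute the nim-sum pairwise:
10 XOR 1 = 11
The nim-sum is 11 ≠ 0, so this is an N-position: the player to move can win.

Winning position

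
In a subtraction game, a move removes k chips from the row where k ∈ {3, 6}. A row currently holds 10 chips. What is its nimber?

0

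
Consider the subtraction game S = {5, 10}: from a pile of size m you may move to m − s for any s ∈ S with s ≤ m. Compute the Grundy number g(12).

Grundy values for subtraction set {5, 10}:
k:     0  1  2  3  4  5  6  7  8  9 10 11 12
g(k):  0  0  0  0  0  1  1  1  1  1  2  2  2
So g(12) = 2.

2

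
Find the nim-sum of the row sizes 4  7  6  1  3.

Nim-sum: 4 ⊕ 7 ⊕ 6 ⊕ 1 ⊕ 3 = 7.

7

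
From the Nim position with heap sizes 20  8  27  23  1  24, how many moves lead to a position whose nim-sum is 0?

3

Compute the nim-sum pairwise:
20 XOR 8 = 28
28 XOR 27 = 7
7 XOR 23 = 16
16 XOR 1 = 17
17 XOR 24 = 9
The overall nim-sum is X = 9. A heap of size p has a winning move iff p XOR X < p (reduce it to p XOR X).
  20: 20 XOR 9 = 29 ≥ 20 — no move.
  8: 8 XOR 9 = 1 < 8 — winning move (to 1).
  27: 27 XOR 9 = 18 < 27 — winning move (to 18).
  23: 23 XOR 9 = 30 ≥ 23 — no move.
  1: 1 XOR 9 = 8 ≥ 1 — no move.
  24: 24 XOR 9 = 17 < 24 — winning move (to 17).
That gives 3 winning moves.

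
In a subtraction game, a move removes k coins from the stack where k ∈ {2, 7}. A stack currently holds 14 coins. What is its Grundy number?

Grundy values for subtraction set {2, 7}:
k:     0  1  2  3  4  5  6  7  8  9 10 11 12 13 14
g(k):  0  0  1  1  0  0  1  1  2  0  0  1  1  0  0
So g(14) = 0.

0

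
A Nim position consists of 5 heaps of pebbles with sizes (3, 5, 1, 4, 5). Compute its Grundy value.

6

Compute the nim-sum pairwise:
3 XOR 5 = 6
6 XOR 1 = 7
7 XOR 4 = 3
3 XOR 5 = 6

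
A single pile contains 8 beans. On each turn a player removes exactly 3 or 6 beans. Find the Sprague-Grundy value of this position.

Build the Grundy sequence with g(k) = mex{g(k−s) : s ∈ {3, 6}, s ≤ k}:
g(0) = mex{} = 0
g(1) = mex{} = 0
g(2) = mex{} = 0
g(3) = mex{0} = 1
g(4) = mex{0} = 1
g(5) = mex{0} = 1
g(6) = mex{0,1} = 2
g(7) = mex{0,1} = 2
g(8) = mex{0,1} = 2
So g(8) = 2.

2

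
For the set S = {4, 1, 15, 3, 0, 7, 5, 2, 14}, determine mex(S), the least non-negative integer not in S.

The values 0, 1, 2, 3, 4, 5 are all present; 6 is the first non-negative integer missing from the set.

6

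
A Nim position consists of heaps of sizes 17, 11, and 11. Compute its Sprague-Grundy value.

17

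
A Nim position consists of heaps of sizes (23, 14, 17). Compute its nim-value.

Nim-sum: 23 XOR 14 XOR 17 = 8.

8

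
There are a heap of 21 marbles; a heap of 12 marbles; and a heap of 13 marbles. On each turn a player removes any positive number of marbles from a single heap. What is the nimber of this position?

In binary:
  10101  (21)
  01100  (12)
  01101  (13)
  -----
  10100  (20)

20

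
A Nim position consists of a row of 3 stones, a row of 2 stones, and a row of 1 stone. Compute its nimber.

0

Nim-sum: 3 ⊕ 2 ⊕ 1 = 0.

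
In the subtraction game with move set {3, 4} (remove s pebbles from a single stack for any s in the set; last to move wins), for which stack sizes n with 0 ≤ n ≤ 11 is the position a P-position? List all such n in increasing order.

0, 1, 2, 7, 8, 9

Compute g(0), g(1), … for moves {3, 4}:
g(0) = mex{} = 0
g(1) = mex{} = 0
g(2) = mex{} = 0
g(3) = mex{0} = 1
g(4) = mex{0} = 1
g(5) = mex{0} = 1
g(6) = mex{0,1} = 2
g(7) = mex{1} = 0
g(8) = mex{1} = 0
g(9) = mex{1,2} = 0
g(10) = mex{0,2} = 1
g(11) = mex{0} = 1
The P-positions (g = 0) in 0..11 are 0, 1, 2, 7, 8, 9.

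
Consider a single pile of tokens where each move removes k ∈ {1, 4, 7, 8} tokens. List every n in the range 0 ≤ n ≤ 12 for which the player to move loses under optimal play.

0, 2, 5, 11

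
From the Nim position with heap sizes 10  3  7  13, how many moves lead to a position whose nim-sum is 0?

3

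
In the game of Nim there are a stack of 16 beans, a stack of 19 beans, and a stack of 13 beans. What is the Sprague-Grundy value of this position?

14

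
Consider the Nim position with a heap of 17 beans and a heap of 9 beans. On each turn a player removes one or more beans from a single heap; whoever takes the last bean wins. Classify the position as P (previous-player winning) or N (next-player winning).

N-position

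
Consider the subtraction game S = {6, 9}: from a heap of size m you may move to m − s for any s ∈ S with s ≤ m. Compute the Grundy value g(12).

2

Compute g(0), g(1), … for moves {6, 9}:
k:     0  1  2  3  4  5  6  7  8  9 10 11 12
g(k):  0  0  0  0  0  0  1  1  1  1  1  1  2
So g(12) = 2.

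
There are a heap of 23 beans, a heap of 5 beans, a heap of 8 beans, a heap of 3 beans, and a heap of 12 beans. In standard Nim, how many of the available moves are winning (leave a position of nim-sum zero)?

1

Write each in binary and XOR column by column:
  10111  (23)
  00101  (5)
  01000  (8)
  00011  (3)
  01100  (12)
  -----
  10101  (21)
The overall nim-sum is X = 21. A heap of size p has a winning move iff p XOR X < p (reduce it to p XOR X).
  23: 23 XOR 21 = 2 < 23 — winning move (to 2).
  5: 5 XOR 21 = 16 ≥ 5 — no move.
  8: 8 XOR 21 = 29 ≥ 8 — no move.
  3: 3 XOR 21 = 22 ≥ 3 — no move.
  12: 12 XOR 21 = 25 ≥ 12 — no move.
That gives 1 winning move.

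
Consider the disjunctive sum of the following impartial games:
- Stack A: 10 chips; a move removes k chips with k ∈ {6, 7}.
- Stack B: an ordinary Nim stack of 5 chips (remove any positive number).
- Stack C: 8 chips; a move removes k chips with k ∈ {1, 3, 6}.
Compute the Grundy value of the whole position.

6

Grundy values for stack A (subtraction set {6, 7}):
k:     0  1  2  3  4  5  6  7  8  9 10
g(k):  0  0  0  0  0  0  1  1  1  1  1
So g(10) = 1.
Stack B is a plain Nim stack of size 5, so its Grundy value is 5.
For stack C, compute g(0), g(1), … with moves {1, 3, 6}:
g(0) = mex{} = 0
g(1) = mex{0} = 1
g(2) = mex{1} = 0
g(3) = mex{0} = 1
g(4) = mex{1} = 0
g(5) = mex{0} = 1
g(6) = mex{0,1} = 2
g(7) = mex{0,1,2} = 3
g(8) = mex{0,1,3} = 2
So g(8) = 2.
By the Sprague-Grundy theorem, the Grundy value of a sum of independent games is the XOR of the component values.
Combined value = 1 XOR 5 XOR 2 = 6.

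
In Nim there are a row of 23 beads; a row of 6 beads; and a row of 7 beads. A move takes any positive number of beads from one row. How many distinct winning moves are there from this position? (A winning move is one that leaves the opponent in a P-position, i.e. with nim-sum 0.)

1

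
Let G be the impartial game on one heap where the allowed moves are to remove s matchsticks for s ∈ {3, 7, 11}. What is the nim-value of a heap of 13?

Build the Grundy sequence with g(k) = mex{g(k−s) : s ∈ {3, 7, 11}, s ≤ k}:
k:     0  1  2  3  4  5  6  7  8  9 10 11 12 13
g(k):  0  0  0  1  1  1  0  2  2  1  0  3  2  1
So g(13) = 1.

1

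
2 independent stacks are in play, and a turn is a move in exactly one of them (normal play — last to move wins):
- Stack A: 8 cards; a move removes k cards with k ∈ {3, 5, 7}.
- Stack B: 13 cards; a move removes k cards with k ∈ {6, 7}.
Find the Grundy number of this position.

Build the Grundy sequence for stack A with g(k) = mex{g(k−s) : s ∈ {3, 5, 7}, s ≤ k}:
g(0) = mex{} = 0
g(1) = mex{} = 0
g(2) = mex{} = 0
g(3) = mex{0} = 1
g(4) = mex{0} = 1
g(5) = mex{0} = 1
g(6) = mex{0,1} = 2
g(7) = mex{0,1} = 2
g(8) = mex{0,1} = 2
So g(8) = 2.
For stack B, compute g(0), g(1), … with moves {6, 7}:
k:     0  1  2  3  4  5  6  7  8  9 10 11 12 13
g(k):  0  0  0  0  0  0  1  1  1  1  1  1  2  0
So g(13) = 0.
By the Sprague-Grundy theorem, the Grundy value of a sum of independent games is the XOR of the component values.
Combined value = 2 XOR 0 = 2.

2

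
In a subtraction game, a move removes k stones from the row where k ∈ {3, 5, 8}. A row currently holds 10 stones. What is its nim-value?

Build the Grundy sequence with g(k) = mex{g(k−s) : s ∈ {3, 5, 8}, s ≤ k}:
k:     0  1  2  3  4  5  6  7  8  9 10
g(k):  0  0  0  1  1  1  2  2  2  3  3
So g(10) = 3.

3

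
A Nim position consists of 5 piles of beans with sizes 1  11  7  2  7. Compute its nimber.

8

Compute the nim-sum pairwise:
1 XOR 11 = 10
10 XOR 7 = 13
13 XOR 2 = 15
15 XOR 7 = 8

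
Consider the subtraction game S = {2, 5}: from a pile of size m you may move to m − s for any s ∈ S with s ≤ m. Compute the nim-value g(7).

Compute g(0), g(1), … for moves {2, 5}:
g(0) = mex{} = 0
g(1) = mex{} = 0
g(2) = mex{0} = 1
g(3) = mex{0} = 1
g(4) = mex{1} = 0
g(5) = mex{0,1} = 2
g(6) = mex{0} = 1
g(7) = mex{1,2} = 0
So g(7) = 0.

0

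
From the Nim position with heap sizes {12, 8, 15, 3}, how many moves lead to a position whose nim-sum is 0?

3

Compute the nim-sum pairwise:
12 ⊕ 8 = 4
4 ⊕ 15 = 11
11 ⊕ 3 = 8
The overall nim-sum is X = 8. A heap of size p has a winning move iff p XOR X < p (reduce it to p XOR X).
  12: 12 XOR 8 = 4 < 12 — winning move (to 4).
  8: 8 XOR 8 = 0 < 8 — winning move (to 0).
  15: 15 XOR 8 = 7 < 15 — winning move (to 7).
  3: 3 XOR 8 = 11 ≥ 3 — no move.
That gives 3 winning moves.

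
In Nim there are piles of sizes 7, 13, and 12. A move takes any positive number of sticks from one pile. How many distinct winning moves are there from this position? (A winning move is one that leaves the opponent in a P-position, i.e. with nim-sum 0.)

Write each in binary and XOR column by column:
  0111  (7)
  1101  (13)
  1100  (12)
  ----
  0110  (6)
The overall nim-sum is X = 6. A pile of size p has a winning move iff p XOR X < p (reduce it to p XOR X).
  7: 7 XOR 6 = 1 < 7 — winning move (to 1).
  13: 13 XOR 6 = 11 < 13 — winning move (to 11).
  12: 12 XOR 6 = 10 < 12 — winning move (to 10).
That gives 3 winning moves.

3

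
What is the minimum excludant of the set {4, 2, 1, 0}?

3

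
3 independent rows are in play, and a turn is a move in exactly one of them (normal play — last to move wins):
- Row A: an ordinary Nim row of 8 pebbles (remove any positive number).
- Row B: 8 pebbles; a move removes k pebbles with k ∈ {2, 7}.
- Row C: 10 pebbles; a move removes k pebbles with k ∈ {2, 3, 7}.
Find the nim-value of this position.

10

Row A is a plain Nim row of size 8, so its Grundy value is 8.
Grundy values for row B (subtraction set {2, 7}):
g(0) = mex{} = 0
g(1) = mex{} = 0
g(2) = mex{0} = 1
g(3) = mex{0} = 1
g(4) = mex{1} = 0
g(5) = mex{1} = 0
g(6) = mex{0} = 1
g(7) = mex{0} = 1
g(8) = mex{0,1} = 2
So g(8) = 2.
Build the Grundy sequence for row C with g(k) = mex{g(k−s) : s ∈ {2, 3, 7}, s ≤ k}:
g(0) = mex{} = 0
g(1) = mex{} = 0
g(2) = mex{0} = 1
g(3) = mex{0} = 1
g(4) = mex{0,1} = 2
g(5) = mex{1} = 0
g(6) = mex{1,2} = 0
g(7) = mex{0,2} = 1
g(8) = mex{0} = 1
g(9) = mex{0,1} = 2
g(10) = mex{1} = 0
So g(10) = 0.
The value of a disjunctive sum is the nim-sum of the parts.
Combined value = 8 ⊕ 2 ⊕ 0 = 10.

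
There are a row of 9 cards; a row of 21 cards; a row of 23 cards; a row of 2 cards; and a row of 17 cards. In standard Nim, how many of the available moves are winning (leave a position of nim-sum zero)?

3

Nim-sum: 9 ^ 21 ^ 23 ^ 2 ^ 17 = 24.
The overall nim-sum is X = 24. A row of size p has a winning move iff p XOR X < p (reduce it to p XOR X).
  9: 9 XOR 24 = 17 ≥ 9 — no move.
  21: 21 XOR 24 = 13 < 21 — winning move (to 13).
  23: 23 XOR 24 = 15 < 23 — winning move (to 15).
  2: 2 XOR 24 = 26 ≥ 2 — no move.
  17: 17 XOR 24 = 9 < 17 — winning move (to 9).
That gives 3 winning moves.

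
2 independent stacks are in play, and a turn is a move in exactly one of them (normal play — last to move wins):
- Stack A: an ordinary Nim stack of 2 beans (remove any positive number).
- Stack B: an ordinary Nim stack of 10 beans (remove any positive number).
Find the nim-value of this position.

8

Stack A is a plain Nim stack of size 2, so its Grundy value is 2.
Stack B is a plain Nim stack of size 10, so its Grundy value is 10.
The value of a disjunctive sum is the nim-sum of the parts.
Combined value = 2 XOR 10 = 8.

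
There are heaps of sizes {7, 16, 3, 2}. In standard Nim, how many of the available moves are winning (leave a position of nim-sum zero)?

1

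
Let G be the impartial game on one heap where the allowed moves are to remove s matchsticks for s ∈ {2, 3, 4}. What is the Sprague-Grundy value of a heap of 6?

Compute g(0), g(1), … for moves {2, 3, 4}:
g(0) = mex{} = 0
g(1) = mex{} = 0
g(2) = mex{0} = 1
g(3) = mex{0} = 1
g(4) = mex{0,1} = 2
g(5) = mex{0,1} = 2
g(6) = mex{1,2} = 0
So g(6) = 0.

0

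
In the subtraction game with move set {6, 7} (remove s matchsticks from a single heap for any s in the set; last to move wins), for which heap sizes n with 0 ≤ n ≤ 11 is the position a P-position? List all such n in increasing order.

0, 1, 2, 3, 4, 5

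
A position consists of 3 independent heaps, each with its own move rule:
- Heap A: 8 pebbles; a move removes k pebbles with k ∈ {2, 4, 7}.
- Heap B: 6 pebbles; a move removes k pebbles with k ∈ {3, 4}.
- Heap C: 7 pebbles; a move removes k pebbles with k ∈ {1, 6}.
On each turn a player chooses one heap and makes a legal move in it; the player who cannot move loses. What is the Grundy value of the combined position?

3

Build the Grundy sequence for heap A with g(k) = mex{g(k−s) : s ∈ {2, 4, 7}, s ≤ k}:
g(0) = mex{} = 0
g(1) = mex{} = 0
g(2) = mex{0} = 1
g(3) = mex{0} = 1
g(4) = mex{0,1} = 2
g(5) = mex{0,1} = 2
g(6) = mex{1,2} = 0
g(7) = mex{0,1,2} = 3
g(8) = mex{0,2} = 1
So g(8) = 1.
For heap B, compute g(0), g(1), … with moves {3, 4}:
g(0) = mex{} = 0
g(1) = mex{} = 0
g(2) = mex{} = 0
g(3) = mex{0} = 1
g(4) = mex{0} = 1
g(5) = mex{0} = 1
g(6) = mex{0,1} = 2
So g(6) = 2.
Build the Grundy sequence for heap C with g(k) = mex{g(k−s) : s ∈ {1, 6}, s ≤ k}:
k:     0  1  2  3  4  5  6  7
g(k):  0  1  0  1  0  1  2  0
So g(7) = 0.
The value of a disjunctive sum is the nim-sum of the parts.
Combined value = 1 ⊕ 2 ⊕ 0 = 3.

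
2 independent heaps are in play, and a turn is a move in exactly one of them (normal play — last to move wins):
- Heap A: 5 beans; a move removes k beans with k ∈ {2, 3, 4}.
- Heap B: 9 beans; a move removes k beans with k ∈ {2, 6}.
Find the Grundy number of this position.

2

Build the Grundy sequence for heap A with g(k) = mex{g(k−s) : s ∈ {2, 3, 4}, s ≤ k}:
g(0) = mex{} = 0
g(1) = mex{} = 0
g(2) = mex{0} = 1
g(3) = mex{0} = 1
g(4) = mex{0,1} = 2
g(5) = mex{0,1} = 2
So g(5) = 2.
Grundy values for heap B (subtraction set {2, 6}):
g(0) = mex{} = 0
g(1) = mex{} = 0
g(2) = mex{0} = 1
g(3) = mex{0} = 1
g(4) = mex{1} = 0
g(5) = mex{1} = 0
g(6) = mex{0} = 1
g(7) = mex{0} = 1
g(8) = mex{1} = 0
g(9) = mex{1} = 0
So g(9) = 0.
By the Sprague-Grundy theorem, the Grundy value of a sum of independent games is the XOR of the component values.
Combined value = 2 XOR 0 = 2.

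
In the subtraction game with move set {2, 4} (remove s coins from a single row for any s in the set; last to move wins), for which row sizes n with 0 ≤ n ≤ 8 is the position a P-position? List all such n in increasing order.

0, 1, 6, 7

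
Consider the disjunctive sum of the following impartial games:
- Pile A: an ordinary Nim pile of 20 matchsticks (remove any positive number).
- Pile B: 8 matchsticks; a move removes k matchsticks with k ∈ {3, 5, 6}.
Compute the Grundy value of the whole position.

22

Pile A is a plain Nim pile of size 20, so its Grundy value is 20.
Grundy values for pile B (subtraction set {3, 5, 6}):
g(0) = mex{} = 0
g(1) = mex{} = 0
g(2) = mex{} = 0
g(3) = mex{0} = 1
g(4) = mex{0} = 1
g(5) = mex{0} = 1
g(6) = mex{0,1} = 2
g(7) = mex{0,1} = 2
g(8) = mex{0,1} = 2
So g(8) = 2.
By the Sprague-Grundy theorem, the Grundy value of a sum of independent games is the XOR of the component values.
Combined value = 20 XOR 2 = 22.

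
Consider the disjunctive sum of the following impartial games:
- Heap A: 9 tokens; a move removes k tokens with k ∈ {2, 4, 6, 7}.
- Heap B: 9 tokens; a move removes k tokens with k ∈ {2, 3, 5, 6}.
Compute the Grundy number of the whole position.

0

Build the Grundy sequence for heap A with g(k) = mex{g(k−s) : s ∈ {2, 4, 6, 7}, s ≤ k}:
k:     0  1  2  3  4  5  6  7  8  9
g(k):  0  0  1  1  2  2  3  3  4  0
So g(9) = 0.
Build the Grundy sequence for heap B with g(k) = mex{g(k−s) : s ∈ {2, 3, 5, 6}, s ≤ k}:
g(0) = mex{} = 0
g(1) = mex{} = 0
g(2) = mex{0} = 1
g(3) = mex{0} = 1
g(4) = mex{0,1} = 2
g(5) = mex{0,1} = 2
g(6) = mex{0,1,2} = 3
g(7) = mex{0,1,2} = 3
g(8) = mex{1,2,3} = 0
g(9) = mex{1,2,3} = 0
So g(9) = 0.
The value of a disjunctive sum is the nim-sum of the parts.
Combined value = 0 ⊕ 0 = 0.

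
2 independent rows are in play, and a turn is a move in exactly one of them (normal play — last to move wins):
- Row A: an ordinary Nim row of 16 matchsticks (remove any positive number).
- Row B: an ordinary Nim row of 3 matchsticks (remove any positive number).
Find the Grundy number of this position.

19

Row A is a plain Nim row of size 16, so its Grundy value is 16.
Row B is a plain Nim row of size 3, so its Grundy value is 3.
By the Sprague-Grundy theorem, the Grundy value of a sum of independent games is the XOR of the component values.
Combined value = 16 XOR 3 = 19.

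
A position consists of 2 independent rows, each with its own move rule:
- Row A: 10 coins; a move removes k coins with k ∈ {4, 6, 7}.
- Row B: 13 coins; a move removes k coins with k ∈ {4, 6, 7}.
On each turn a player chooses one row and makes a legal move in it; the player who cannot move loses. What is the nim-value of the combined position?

Grundy values for row A (subtraction set {4, 6, 7}):
k:     0  1  2  3  4  5  6  7  8  9 10
g(k):  0  0  0  0  1  1  1  1  2  2  2
So g(10) = 2.
For row B, compute g(0), g(1), … with moves {4, 6, 7}:
g(0) = mex{} = 0
g(1) = mex{} = 0
g(2) = mex{} = 0
g(3) = mex{} = 0
g(4) = mex{0} = 1
g(5) = mex{0} = 1
g(6) = mex{0} = 1
g(7) = mex{0} = 1
g(8) = mex{0,1} = 2
g(9) = mex{0,1} = 2
g(10) = mex{0,1} = 2
g(11) = mex{1} = 0
g(12) = mex{1,2} = 0
g(13) = mex{1,2} = 0
So g(13) = 0.
The value of a disjunctive sum is the nim-sum of the parts.
Combined value = 2 ⊕ 0 = 2.

2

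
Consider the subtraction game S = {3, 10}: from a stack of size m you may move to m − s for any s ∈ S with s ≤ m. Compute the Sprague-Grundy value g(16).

1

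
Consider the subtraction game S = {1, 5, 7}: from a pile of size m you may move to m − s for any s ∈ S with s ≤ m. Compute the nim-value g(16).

0

Compute g(0), g(1), … for moves {1, 5, 7}:
k:     0  1  2  3  4  5  6  7  8  9 10 11 12 13 14 15 16
g(k):  0  1  0  1  0  1  0  1  0  1  0  1  0  1  0  1  0
So g(16) = 0.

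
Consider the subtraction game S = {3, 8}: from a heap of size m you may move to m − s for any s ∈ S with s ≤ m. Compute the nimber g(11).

Grundy values for subtraction set {3, 8}:
g(0) = mex{} = 0
g(1) = mex{} = 0
g(2) = mex{} = 0
g(3) = mex{0} = 1
g(4) = mex{0} = 1
g(5) = mex{0} = 1
g(6) = mex{1} = 0
g(7) = mex{1} = 0
g(8) = mex{0,1} = 2
g(9) = mex{0} = 1
g(10) = mex{0} = 1
g(11) = mex{1,2} = 0
So g(11) = 0.

0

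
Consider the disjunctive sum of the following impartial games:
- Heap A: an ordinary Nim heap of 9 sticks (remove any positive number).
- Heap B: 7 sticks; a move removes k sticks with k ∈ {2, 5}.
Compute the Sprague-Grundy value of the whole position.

9

Heap A is a plain Nim heap of size 9, so its Grundy value is 9.
For heap B, compute g(0), g(1), … with moves {2, 5}:
k:     0  1  2  3  4  5  6  7
g(k):  0  0  1  1  0  2  1  0
So g(7) = 0.
By the Sprague-Grundy theorem, the Grundy value of a sum of independent games is the XOR of the component values.
Combined value = 9 ⊕ 0 = 9.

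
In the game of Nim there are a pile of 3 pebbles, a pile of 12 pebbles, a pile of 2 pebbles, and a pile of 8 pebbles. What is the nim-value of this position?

Nim-sum: 3 XOR 12 XOR 2 XOR 8 = 5.

5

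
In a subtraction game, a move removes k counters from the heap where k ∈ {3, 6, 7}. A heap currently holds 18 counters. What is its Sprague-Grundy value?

2

Compute g(0), g(1), … for moves {3, 6, 7}:
k:     0  1  2  3  4  5  6  7  8  9 10 11 12 13 14 15 16 17 18
g(k):  0  0  0  1  1  1  2  2  2  3  0  0  0  1  1  1  2  2  2
So g(18) = 2.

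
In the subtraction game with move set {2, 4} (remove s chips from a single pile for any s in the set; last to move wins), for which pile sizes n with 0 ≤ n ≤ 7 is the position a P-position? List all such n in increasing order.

0, 1, 6, 7

Compute g(0), g(1), … for moves {2, 4}:
g(0) = mex{} = 0
g(1) = mex{} = 0
g(2) = mex{0} = 1
g(3) = mex{0} = 1
g(4) = mex{0,1} = 2
g(5) = mex{0,1} = 2
g(6) = mex{1,2} = 0
g(7) = mex{1,2} = 0
The P-positions (g = 0) in 0..7 are 0, 1, 6, 7.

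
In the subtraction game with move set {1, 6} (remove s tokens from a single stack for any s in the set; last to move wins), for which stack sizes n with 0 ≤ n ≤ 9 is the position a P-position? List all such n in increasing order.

Grundy values for subtraction set {1, 6}:
g(0) = mex{} = 0
g(1) = mex{0} = 1
g(2) = mex{1} = 0
g(3) = mex{0} = 1
g(4) = mex{1} = 0
g(5) = mex{0} = 1
g(6) = mex{0,1} = 2
g(7) = mex{1,2} = 0
g(8) = mex{0} = 1
g(9) = mex{1} = 0
The P-positions (g = 0) in 0..9 are 0, 2, 4, 7, 9.

0, 2, 4, 7, 9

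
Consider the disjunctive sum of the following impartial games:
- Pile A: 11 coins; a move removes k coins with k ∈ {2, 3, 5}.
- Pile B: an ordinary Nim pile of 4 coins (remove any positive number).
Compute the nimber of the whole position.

6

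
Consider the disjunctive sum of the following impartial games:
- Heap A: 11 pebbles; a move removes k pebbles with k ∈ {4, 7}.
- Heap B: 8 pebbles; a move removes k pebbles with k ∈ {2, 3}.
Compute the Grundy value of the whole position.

1

Grundy values for heap A (subtraction set {4, 7}):
k:     0  1  2  3  4  5  6  7  8  9 10 11
g(k):  0  0  0  0  1  1  1  1  2  2  2  0
So g(11) = 0.
Build the Grundy sequence for heap B with g(k) = mex{g(k−s) : s ∈ {2, 3}, s ≤ k}:
g(0) = mex{} = 0
g(1) = mex{} = 0
g(2) = mex{0} = 1
g(3) = mex{0} = 1
g(4) = mex{0,1} = 2
g(5) = mex{1} = 0
g(6) = mex{1,2} = 0
g(7) = mex{0,2} = 1
g(8) = mex{0} = 1
So g(8) = 1.
The value of a disjunctive sum is the nim-sum of the parts.
Combined value = 0 ⊕ 1 = 1.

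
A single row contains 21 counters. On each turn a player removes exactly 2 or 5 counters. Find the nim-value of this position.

Build the Grundy sequence with g(k) = mex{g(k−s) : s ∈ {2, 5}, s ≤ k}:
k:     0  1  2  3  4  5  6  7  8  9 10 11 12 13 14 15 16 17 18 19 20 21
g(k):  0  0  1  1  0  2  1  0  0  1  1  0  2  1  0  0  1  1  0  2  1  0
So g(21) = 0.

0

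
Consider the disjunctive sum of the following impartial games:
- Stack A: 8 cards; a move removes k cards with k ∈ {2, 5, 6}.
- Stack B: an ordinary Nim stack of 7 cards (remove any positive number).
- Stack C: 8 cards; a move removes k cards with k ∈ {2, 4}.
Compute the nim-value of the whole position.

For stack A, compute g(0), g(1), … with moves {2, 5, 6}:
k:     0  1  2  3  4  5  6  7  8
g(k):  0  0  1  1  0  2  1  3  0
So g(8) = 0.
Stack B is a plain Nim stack of size 7, so its Grundy value is 7.
For stack C, compute g(0), g(1), … with moves {2, 4}:
g(0) = mex{} = 0
g(1) = mex{} = 0
g(2) = mex{0} = 1
g(3) = mex{0} = 1
g(4) = mex{0,1} = 2
g(5) = mex{0,1} = 2
g(6) = mex{1,2} = 0
g(7) = mex{1,2} = 0
g(8) = mex{0,2} = 1
So g(8) = 1.
The value of a disjunctive sum is the nim-sum of the parts.
Combined value = 0 ⊕ 7 ⊕ 1 = 6.

6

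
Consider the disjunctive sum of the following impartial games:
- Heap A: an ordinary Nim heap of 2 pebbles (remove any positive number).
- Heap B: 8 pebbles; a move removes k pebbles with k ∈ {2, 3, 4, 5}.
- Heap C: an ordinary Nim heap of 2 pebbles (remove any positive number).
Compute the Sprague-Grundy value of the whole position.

Heap A is a plain Nim heap of size 2, so its Grundy value is 2.
Grundy values for heap B (subtraction set {2, 3, 4, 5}):
g(0) = mex{} = 0
g(1) = mex{} = 0
g(2) = mex{0} = 1
g(3) = mex{0} = 1
g(4) = mex{0,1} = 2
g(5) = mex{0,1} = 2
g(6) = mex{0,1,2} = 3
g(7) = mex{1,2} = 0
g(8) = mex{1,2,3} = 0
So g(8) = 0.
Heap C is a plain Nim heap of size 2, so its Grundy value is 2.
By the Sprague-Grundy theorem, the Grundy value of a sum of independent games is the XOR of the component values.
Combined value = 2 XOR 0 XOR 2 = 0.

0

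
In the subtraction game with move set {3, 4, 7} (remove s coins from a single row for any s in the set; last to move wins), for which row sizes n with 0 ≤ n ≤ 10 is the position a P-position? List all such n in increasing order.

Compute g(0), g(1), … for moves {3, 4, 7}:
g(0) = mex{} = 0
g(1) = mex{} = 0
g(2) = mex{} = 0
g(3) = mex{0} = 1
g(4) = mex{0} = 1
g(5) = mex{0} = 1
g(6) = mex{0,1} = 2
g(7) = mex{0,1} = 2
g(8) = mex{0,1} = 2
g(9) = mex{0,1,2} = 3
g(10) = mex{1,2} = 0
The P-positions (g = 0) in 0..10 are 0, 1, 2, 10.

0, 1, 2, 10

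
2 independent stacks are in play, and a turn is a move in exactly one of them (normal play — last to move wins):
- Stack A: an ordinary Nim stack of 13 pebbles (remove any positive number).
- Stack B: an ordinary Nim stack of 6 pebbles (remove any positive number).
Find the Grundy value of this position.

11

Stack A is a plain Nim stack of size 13, so its Grundy value is 13.
Stack B is a plain Nim stack of size 6, so its Grundy value is 6.
By the Sprague-Grundy theorem, the Grundy value of a sum of independent games is the XOR of the component values.
Combined value = 13 XOR 6 = 11.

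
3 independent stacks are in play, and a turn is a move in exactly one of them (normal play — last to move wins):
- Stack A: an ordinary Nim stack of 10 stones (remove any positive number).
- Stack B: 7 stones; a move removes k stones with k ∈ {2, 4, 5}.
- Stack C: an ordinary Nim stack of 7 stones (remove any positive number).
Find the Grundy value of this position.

13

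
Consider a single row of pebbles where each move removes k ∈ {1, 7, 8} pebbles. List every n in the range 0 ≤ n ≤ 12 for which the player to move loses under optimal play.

0, 2, 4, 6

Build the Grundy sequence with g(k) = mex{g(k−s) : s ∈ {1, 7, 8}, s ≤ k}:
k:     0  1  2  3  4  5  6  7  8  9 10 11 12
g(k):  0  1  0  1  0  1  0  1  2  3  2  3  2
The P-positions (g = 0) in 0..12 are 0, 2, 4, 6.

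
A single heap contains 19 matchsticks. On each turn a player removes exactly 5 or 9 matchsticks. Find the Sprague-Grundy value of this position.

Grundy values for subtraction set {5, 9}:
k:     0  1  2  3  4  5  6  7  8  9 10 11 12 13 14 15 16 17 18 19
g(k):  0  0  0  0  0  1  1  1  1  1  2  2  2  2  0  0  0  0  0  1
So g(19) = 1.

1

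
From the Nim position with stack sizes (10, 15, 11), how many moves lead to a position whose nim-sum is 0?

3

Compute the nim-sum pairwise:
10 XOR 15 = 5
5 XOR 11 = 14
The overall nim-sum is X = 14. A stack of size p has a winning move iff p XOR X < p (reduce it to p XOR X).
  10: 10 XOR 14 = 4 < 10 — winning move (to 4).
  15: 15 XOR 14 = 1 < 15 — winning move (to 1).
  11: 11 XOR 14 = 5 < 11 — winning move (to 5).
That gives 3 winning moves.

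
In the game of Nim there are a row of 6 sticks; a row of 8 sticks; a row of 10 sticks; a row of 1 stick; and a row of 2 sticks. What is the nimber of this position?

Nim-sum: 6 ⊕ 8 ⊕ 10 ⊕ 1 ⊕ 2 = 7.

7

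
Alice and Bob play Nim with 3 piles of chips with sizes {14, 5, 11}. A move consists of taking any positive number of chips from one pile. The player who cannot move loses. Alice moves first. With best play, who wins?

Bob wins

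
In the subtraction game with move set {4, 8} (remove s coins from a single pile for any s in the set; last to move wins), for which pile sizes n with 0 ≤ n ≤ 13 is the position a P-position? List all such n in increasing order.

0, 1, 2, 3, 12, 13

Grundy values for subtraction set {4, 8}:
k:     0  1  2  3  4  5  6  7  8  9 10 11 12 13
g(k):  0  0  0  0  1  1  1  1  2  2  2  2  0  0
The P-positions (g = 0) in 0..13 are 0, 1, 2, 3, 12, 13.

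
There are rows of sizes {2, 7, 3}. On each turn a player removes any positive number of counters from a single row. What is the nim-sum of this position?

6

Bitwise XOR of the heap sizes:
  010  (2)
  111  (7)
  011  (3)
  ---
  110  (6)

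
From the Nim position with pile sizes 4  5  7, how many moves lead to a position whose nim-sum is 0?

3

Compute the nim-sum pairwise:
4 XOR 5 = 1
1 XOR 7 = 6
The overall nim-sum is X = 6. A pile of size p has a winning move iff p XOR X < p (reduce it to p XOR X).
  4: 4 XOR 6 = 2 < 4 — winning move (to 2).
  5: 5 XOR 6 = 3 < 5 — winning move (to 3).
  7: 7 XOR 6 = 1 < 7 — winning move (to 1).
That gives 3 winning moves.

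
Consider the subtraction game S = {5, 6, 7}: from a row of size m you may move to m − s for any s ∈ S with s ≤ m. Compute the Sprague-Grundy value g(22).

2

Compute g(0), g(1), … for moves {5, 6, 7}:
k:     0  1  2  3  4  5  6  7  8  9 10 11 12 13 14 15 16 17 18 19 20 21 22
g(k):  0  0  0  0  0  1  1  1  1  1  2  2  0  0  0  0  0  1  1  1  1  1  2
So g(22) = 2.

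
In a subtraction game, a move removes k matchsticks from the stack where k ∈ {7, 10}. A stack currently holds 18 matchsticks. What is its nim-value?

0

Grundy values for subtraction set {7, 10}:
k:     0  1  2  3  4  5  6  7  8  9 10 11 12 13 14 15 16 17 18
g(k):  0  0  0  0  0  0  0  1  1  1  1  1  1  1  2  2  2  0  0
So g(18) = 0.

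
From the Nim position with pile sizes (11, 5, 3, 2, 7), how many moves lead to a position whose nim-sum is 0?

1

Compute the nim-sum pairwise:
11 ^ 5 = 14
14 ^ 3 = 13
13 ^ 2 = 15
15 ^ 7 = 8
The overall nim-sum is X = 8. A pile of size p has a winning move iff p XOR X < p (reduce it to p XOR X).
  11: 11 XOR 8 = 3 < 11 — winning move (to 3).
  5: 5 XOR 8 = 13 ≥ 5 — no move.
  3: 3 XOR 8 = 11 ≥ 3 — no move.
  2: 2 XOR 8 = 10 ≥ 2 — no move.
  7: 7 XOR 8 = 15 ≥ 7 — no move.
That gives 1 winning move.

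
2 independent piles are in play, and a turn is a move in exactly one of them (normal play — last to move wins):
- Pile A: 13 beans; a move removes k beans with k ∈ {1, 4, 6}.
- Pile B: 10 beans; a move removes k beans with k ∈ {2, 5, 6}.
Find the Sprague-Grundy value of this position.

For pile A, compute g(0), g(1), … with moves {1, 4, 6}:
g(0) = mex{} = 0
g(1) = mex{0} = 1
g(2) = mex{1} = 0
g(3) = mex{0} = 1
g(4) = mex{0,1} = 2
g(5) = mex{1,2} = 0
g(6) = mex{0} = 1
g(7) = mex{1} = 0
g(8) = mex{0,2} = 1
g(9) = mex{0,1} = 2
g(10) = mex{1,2} = 0
g(11) = mex{0} = 1
g(12) = mex{1} = 0
g(13) = mex{0,2} = 1
So g(13) = 1.
For pile B, compute g(0), g(1), … with moves {2, 5, 6}:
k:     0  1  2  3  4  5  6  7  8  9 10
g(k):  0  0  1  1  0  2  1  3  0  2  1
So g(10) = 1.
By the Sprague-Grundy theorem, the Grundy value of a sum of independent games is the XOR of the component values.
Combined value = 1 XOR 1 = 0.

0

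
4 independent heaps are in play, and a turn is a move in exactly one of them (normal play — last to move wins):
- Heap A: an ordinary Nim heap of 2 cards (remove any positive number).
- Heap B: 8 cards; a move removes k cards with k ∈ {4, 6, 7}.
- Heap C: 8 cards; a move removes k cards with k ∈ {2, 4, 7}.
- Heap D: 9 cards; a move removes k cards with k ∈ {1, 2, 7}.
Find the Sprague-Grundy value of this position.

Heap A is a plain Nim heap of size 2, so its Grundy value is 2.
For heap B, compute g(0), g(1), … with moves {4, 6, 7}:
k:     0  1  2  3  4  5  6  7  8
g(k):  0  0  0  0  1  1  1  1  2
So g(8) = 2.
Build the Grundy sequence for heap C with g(k) = mex{g(k−s) : s ∈ {2, 4, 7}, s ≤ k}:
k:     0  1  2  3  4  5  6  7  8
g(k):  0  0  1  1  2  2  0  3  1
So g(8) = 1.
For heap D, compute g(0), g(1), … with moves {1, 2, 7}:
g(0) = mex{} = 0
g(1) = mex{0} = 1
g(2) = mex{0,1} = 2
g(3) = mex{1,2} = 0
g(4) = mex{0,2} = 1
g(5) = mex{0,1} = 2
g(6) = mex{1,2} = 0
g(7) = mex{0,2} = 1
g(8) = mex{0,1} = 2
g(9) = mex{1,2} = 0
So g(9) = 0.
The value of a disjunctive sum is the nim-sum of the parts.
Combined value = 2 ⊕ 2 ⊕ 1 ⊕ 0 = 1.

1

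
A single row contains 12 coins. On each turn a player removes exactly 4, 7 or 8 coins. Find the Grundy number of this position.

Grundy values for subtraction set {4, 7, 8}:
g(0) = mex{} = 0
g(1) = mex{} = 0
g(2) = mex{} = 0
g(3) = mex{} = 0
g(4) = mex{0} = 1
g(5) = mex{0} = 1
g(6) = mex{0} = 1
g(7) = mex{0} = 1
g(8) = mex{0,1} = 2
g(9) = mex{0,1} = 2
g(10) = mex{0,1} = 2
g(11) = mex{0,1} = 2
g(12) = mex{1,2} = 0
So g(12) = 0.

0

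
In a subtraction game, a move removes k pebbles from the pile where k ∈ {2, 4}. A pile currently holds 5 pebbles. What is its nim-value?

2

Build the Grundy sequence with g(k) = mex{g(k−s) : s ∈ {2, 4}, s ≤ k}:
k:     0  1  2  3  4  5
g(k):  0  0  1  1  2  2
So g(5) = 2.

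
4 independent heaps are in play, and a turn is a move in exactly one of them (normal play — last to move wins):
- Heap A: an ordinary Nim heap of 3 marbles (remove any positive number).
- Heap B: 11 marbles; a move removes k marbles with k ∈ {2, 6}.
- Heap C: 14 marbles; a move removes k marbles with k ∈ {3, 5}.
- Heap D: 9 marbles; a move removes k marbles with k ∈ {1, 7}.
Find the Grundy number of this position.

Heap A is a plain Nim heap of size 3, so its Grundy value is 3.
Grundy values for heap B (subtraction set {2, 6}):
k:     0  1  2  3  4  5  6  7  8  9 10 11
g(k):  0  0  1  1  0  0  1  1  0  0  1  1
So g(11) = 1.
Grundy values for heap C (subtraction set {3, 5}):
g(0) = mex{} = 0
g(1) = mex{} = 0
g(2) = mex{} = 0
g(3) = mex{0} = 1
g(4) = mex{0} = 1
g(5) = mex{0} = 1
g(6) = mex{0,1} = 2
g(7) = mex{0,1} = 2
g(8) = mex{1} = 0
g(9) = mex{1,2} = 0
g(10) = mex{1,2} = 0
g(11) = mex{0,2} = 1
g(12) = mex{0,2} = 1
g(13) = mex{0} = 1
g(14) = mex{0,1} = 2
So g(14) = 2.
Build the Grundy sequence for heap D with g(k) = mex{g(k−s) : s ∈ {1, 7}, s ≤ k}:
g(0) = mex{} = 0
g(1) = mex{0} = 1
g(2) = mex{1} = 0
g(3) = mex{0} = 1
g(4) = mex{1} = 0
g(5) = mex{0} = 1
g(6) = mex{1} = 0
g(7) = mex{0} = 1
g(8) = mex{1} = 0
g(9) = mex{0} = 1
So g(9) = 1.
The value of a disjunctive sum is the nim-sum of the parts.
Combined value = 3 ⊕ 1 ⊕ 2 ⊕ 1 = 1.

1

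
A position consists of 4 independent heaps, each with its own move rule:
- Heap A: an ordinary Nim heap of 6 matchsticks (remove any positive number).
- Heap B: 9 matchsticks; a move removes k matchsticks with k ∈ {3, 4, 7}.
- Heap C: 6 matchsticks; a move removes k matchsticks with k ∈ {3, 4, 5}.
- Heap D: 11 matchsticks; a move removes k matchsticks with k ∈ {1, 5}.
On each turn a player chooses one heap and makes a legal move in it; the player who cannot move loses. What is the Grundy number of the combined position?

6

Heap A is a plain Nim heap of size 6, so its Grundy value is 6.
For heap B, compute g(0), g(1), … with moves {3, 4, 7}:
g(0) = mex{} = 0
g(1) = mex{} = 0
g(2) = mex{} = 0
g(3) = mex{0} = 1
g(4) = mex{0} = 1
g(5) = mex{0} = 1
g(6) = mex{0,1} = 2
g(7) = mex{0,1} = 2
g(8) = mex{0,1} = 2
g(9) = mex{0,1,2} = 3
So g(9) = 3.
For heap C, compute g(0), g(1), … with moves {3, 4, 5}:
g(0) = mex{} = 0
g(1) = mex{} = 0
g(2) = mex{} = 0
g(3) = mex{0} = 1
g(4) = mex{0} = 1
g(5) = mex{0} = 1
g(6) = mex{0,1} = 2
So g(6) = 2.
Build the Grundy sequence for heap D with g(k) = mex{g(k−s) : s ∈ {1, 5}, s ≤ k}:
g(0) = mex{} = 0
g(1) = mex{0} = 1
g(2) = mex{1} = 0
g(3) = mex{0} = 1
g(4) = mex{1} = 0
g(5) = mex{0} = 1
g(6) = mex{1} = 0
g(7) = mex{0} = 1
g(8) = mex{1} = 0
g(9) = mex{0} = 1
g(10) = mex{1} = 0
g(11) = mex{0} = 1
So g(11) = 1.
By the Sprague-Grundy theorem, the Grundy value of a sum of independent games is the XOR of the component values.
Combined value = 6 XOR 3 XOR 2 XOR 1 = 6.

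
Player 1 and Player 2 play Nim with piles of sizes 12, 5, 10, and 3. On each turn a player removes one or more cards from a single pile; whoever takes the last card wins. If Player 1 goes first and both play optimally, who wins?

Player 2 wins

Bitwise XOR of the heap sizes:
  1100  (12)
  0101  (5)
  1010  (10)
  0011  (3)
  ----
  0000  (0)
The nim-sum is 0, so this is a P-position: the player to move is in a losing position under optimal play; Player 1 is about to move from it and so loses — Player 2 wins.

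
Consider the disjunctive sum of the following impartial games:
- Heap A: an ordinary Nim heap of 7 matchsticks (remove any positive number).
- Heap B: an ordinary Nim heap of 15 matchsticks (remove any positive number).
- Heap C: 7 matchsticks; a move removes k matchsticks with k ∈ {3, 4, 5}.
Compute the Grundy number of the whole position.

Heap A is a plain Nim heap of size 7, so its Grundy value is 7.
Heap B is a plain Nim heap of size 15, so its Grundy value is 15.
Grundy values for heap C (subtraction set {3, 4, 5}):
g(0) = mex{} = 0
g(1) = mex{} = 0
g(2) = mex{} = 0
g(3) = mex{0} = 1
g(4) = mex{0} = 1
g(5) = mex{0} = 1
g(6) = mex{0,1} = 2
g(7) = mex{0,1} = 2
So g(7) = 2.
The value of a disjunctive sum is the nim-sum of the parts.
Combined value = 7 XOR 15 XOR 2 = 10.

10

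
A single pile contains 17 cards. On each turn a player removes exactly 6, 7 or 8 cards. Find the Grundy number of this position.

0

Build the Grundy sequence with g(k) = mex{g(k−s) : s ∈ {6, 7, 8}, s ≤ k}:
k:     0  1  2  3  4  5  6  7  8  9 10 11 12 13 14 15 16 17
g(k):  0  0  0  0  0  0  1  1  1  1  1  1  2  2  0  0  0  0
So g(17) = 0.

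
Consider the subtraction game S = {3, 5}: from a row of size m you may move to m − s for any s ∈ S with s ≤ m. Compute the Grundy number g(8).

Grundy values for subtraction set {3, 5}:
g(0) = mex{} = 0
g(1) = mex{} = 0
g(2) = mex{} = 0
g(3) = mex{0} = 1
g(4) = mex{0} = 1
g(5) = mex{0} = 1
g(6) = mex{0,1} = 2
g(7) = mex{0,1} = 2
g(8) = mex{1} = 0
So g(8) = 0.

0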